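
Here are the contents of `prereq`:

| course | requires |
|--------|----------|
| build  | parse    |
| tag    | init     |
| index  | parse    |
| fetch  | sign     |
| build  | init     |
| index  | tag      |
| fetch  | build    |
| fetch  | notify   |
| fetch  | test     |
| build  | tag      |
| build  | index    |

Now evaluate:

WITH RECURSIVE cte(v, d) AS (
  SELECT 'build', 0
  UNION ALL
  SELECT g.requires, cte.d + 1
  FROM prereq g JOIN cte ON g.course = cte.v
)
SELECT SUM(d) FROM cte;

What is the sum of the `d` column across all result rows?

Base: (build, d=0).
Iteration 1: edges from {build} -> (index, d=1), (init, d=1), (parse, d=1), (tag, d=1).
Iteration 2: edges from {index,init,parse,tag} -> (init, d=2), (parse, d=2), (tag, d=2).
Iteration 3: edges from {init,parse,tag} -> (init, d=3).
Iteration 4: no outgoing edges from {init}; recursion stops.
SUM(d) = 0 + 1 + 1 + 1 + 1 + 2 + 2 + 2 + 3 = 13.

13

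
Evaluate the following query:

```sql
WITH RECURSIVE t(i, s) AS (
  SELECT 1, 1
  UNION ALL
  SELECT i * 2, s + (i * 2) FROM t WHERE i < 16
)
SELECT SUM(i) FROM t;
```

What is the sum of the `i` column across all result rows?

Base: i=1, s=1.
Iteration 1: 1 < 16 holds -> i = 1 * 2 = 2, s = 1 + 2 = 3.
Iteration 2: 2 < 16 holds -> i = 2 * 2 = 4, s = 3 + 4 = 7.
Iteration 3: 4 < 16 holds -> i = 4 * 2 = 8, s = 7 + 8 = 15.
Iteration 4: 8 < 16 holds -> i = 8 * 2 = 16, s = 15 + 16 = 31.
Iteration 5: 16 < 16 fails; recursion stops.
SUM(i) = 1 + 2 + 4 + 8 + 16 = 31.

31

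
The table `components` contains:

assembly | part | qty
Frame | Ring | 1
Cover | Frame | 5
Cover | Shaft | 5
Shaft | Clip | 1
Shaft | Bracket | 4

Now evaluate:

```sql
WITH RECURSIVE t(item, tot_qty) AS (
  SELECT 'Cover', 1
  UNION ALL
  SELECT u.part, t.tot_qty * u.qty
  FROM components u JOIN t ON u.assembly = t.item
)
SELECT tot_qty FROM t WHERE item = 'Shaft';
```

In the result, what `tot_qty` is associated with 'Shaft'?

5

Base: (Cover, tot_qty=1).
Iteration 1: components of {Cover} -> Frame = 1*5 = 5, Shaft = 1*5 = 5.
Iteration 2: components of {Frame,Shaft} -> Bracket = 5*4 = 20, Clip = 5*1 = 5, Ring = 5*1 = 5.
Iteration 3: no further components; recursion stops.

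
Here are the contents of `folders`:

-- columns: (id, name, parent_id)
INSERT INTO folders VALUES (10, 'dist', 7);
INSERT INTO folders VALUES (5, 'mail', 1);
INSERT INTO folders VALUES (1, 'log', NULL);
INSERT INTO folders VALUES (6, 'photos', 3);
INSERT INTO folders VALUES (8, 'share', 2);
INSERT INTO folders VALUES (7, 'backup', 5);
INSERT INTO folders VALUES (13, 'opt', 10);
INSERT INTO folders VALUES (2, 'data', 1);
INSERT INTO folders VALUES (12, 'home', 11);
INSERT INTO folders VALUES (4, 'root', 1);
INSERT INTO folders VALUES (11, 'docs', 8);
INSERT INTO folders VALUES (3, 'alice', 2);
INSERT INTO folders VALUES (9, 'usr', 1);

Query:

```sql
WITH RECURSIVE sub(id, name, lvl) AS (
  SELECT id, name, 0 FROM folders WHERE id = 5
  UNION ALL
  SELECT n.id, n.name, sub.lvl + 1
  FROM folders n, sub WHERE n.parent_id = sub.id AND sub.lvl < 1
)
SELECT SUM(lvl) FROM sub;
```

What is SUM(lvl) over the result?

1

Base: id=5 (mail) at lvl 0.
Iteration 1: rows with parent_id in {5} -> backup (id 7, lvl 1).
Iteration 2: lvl < 1 fails for all current rows; recursion stops.
SUM(lvl) = 0 + 1 = 1.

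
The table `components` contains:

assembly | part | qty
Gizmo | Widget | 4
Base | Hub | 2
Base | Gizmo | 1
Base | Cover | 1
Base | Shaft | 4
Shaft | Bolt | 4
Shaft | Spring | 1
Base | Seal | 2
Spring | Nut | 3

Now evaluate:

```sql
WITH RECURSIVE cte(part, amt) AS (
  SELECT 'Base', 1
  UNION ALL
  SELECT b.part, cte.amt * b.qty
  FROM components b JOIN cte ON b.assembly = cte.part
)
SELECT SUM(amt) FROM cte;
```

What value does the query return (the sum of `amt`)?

47

Base: (Base, amt=1).
Iteration 1: components of {Base} -> Cover = 1*1 = 1, Gizmo = 1*1 = 1, Hub = 1*2 = 2, Seal = 1*2 = 2, Shaft = 1*4 = 4.
Iteration 2: components of {Cover,Gizmo,Hub,Seal,Shaft} -> Bolt = 4*4 = 16, Spring = 4*1 = 4, Widget = 1*4 = 4.
Iteration 3: components of {Bolt,Spring,Widget} -> Nut = 4*3 = 12.
Iteration 4: no further components; recursion stops.
SUM(amt) = 1 + 2 + 4 + 1 + 2 + 1 + 4 + 16 + 4 + 12 = 47.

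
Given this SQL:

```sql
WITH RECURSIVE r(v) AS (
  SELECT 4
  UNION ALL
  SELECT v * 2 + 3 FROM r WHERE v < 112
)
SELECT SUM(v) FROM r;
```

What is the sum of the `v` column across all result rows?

Base: v=4.
Iteration 1: 4 < 112 holds -> v = 4 * 2 + 3 = 11.
Iteration 2: 11 < 112 holds -> v = 11 * 2 + 3 = 25.
Iteration 3: 25 < 112 holds -> v = 25 * 2 + 3 = 53.
Iteration 4: 53 < 112 holds -> v = 53 * 2 + 3 = 109.
Iteration 5: 109 < 112 holds -> v = 109 * 2 + 3 = 221.
Iteration 6: 221 < 112 fails; recursion stops.
SUM(v) = 4 + 11 + 25 + 53 + 109 + 221 = 423.

423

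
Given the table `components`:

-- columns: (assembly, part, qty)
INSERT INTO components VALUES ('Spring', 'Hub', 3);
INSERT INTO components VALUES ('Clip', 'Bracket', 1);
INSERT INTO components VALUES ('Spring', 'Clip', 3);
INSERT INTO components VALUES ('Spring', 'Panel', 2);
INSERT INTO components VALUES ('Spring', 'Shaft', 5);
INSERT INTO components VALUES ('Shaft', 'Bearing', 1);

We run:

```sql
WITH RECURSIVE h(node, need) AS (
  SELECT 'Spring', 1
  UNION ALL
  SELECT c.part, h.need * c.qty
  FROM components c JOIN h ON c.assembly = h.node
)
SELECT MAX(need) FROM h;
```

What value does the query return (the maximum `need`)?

5

Base: (Spring, need=1).
Iteration 1: components of {Spring} -> Clip = 1*3 = 3, Hub = 1*3 = 3, Panel = 1*2 = 2, Shaft = 1*5 = 5.
Iteration 2: components of {Clip,Hub,Panel,Shaft} -> Bearing = 5*1 = 5, Bracket = 3*1 = 3.
Iteration 3: no further components; recursion stops.
need values: 1, 3, 3, 5, 2, 3, 5; the maximum is 5.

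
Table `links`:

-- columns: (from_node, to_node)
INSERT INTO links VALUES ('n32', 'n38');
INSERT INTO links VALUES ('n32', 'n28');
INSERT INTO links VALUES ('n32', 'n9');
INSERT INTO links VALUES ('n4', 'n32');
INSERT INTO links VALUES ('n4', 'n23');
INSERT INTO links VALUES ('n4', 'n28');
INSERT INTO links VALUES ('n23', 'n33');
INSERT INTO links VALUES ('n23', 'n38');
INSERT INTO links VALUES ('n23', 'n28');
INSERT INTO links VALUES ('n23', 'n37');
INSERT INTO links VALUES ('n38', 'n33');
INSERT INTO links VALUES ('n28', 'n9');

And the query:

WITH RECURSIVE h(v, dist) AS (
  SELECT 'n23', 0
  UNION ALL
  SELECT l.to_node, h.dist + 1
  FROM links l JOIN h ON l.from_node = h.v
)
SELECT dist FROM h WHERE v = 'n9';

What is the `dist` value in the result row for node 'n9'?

2

Base: (n23, dist=0).
Iteration 1: edges from {n23} -> (n28, dist=1), (n33, dist=1), (n37, dist=1), (n38, dist=1).
Iteration 2: edges from {n28,n33,n37,n38} -> (n33, dist=2), (n9, dist=2).
Iteration 3: no outgoing edges from {n33,n9}; recursion stops.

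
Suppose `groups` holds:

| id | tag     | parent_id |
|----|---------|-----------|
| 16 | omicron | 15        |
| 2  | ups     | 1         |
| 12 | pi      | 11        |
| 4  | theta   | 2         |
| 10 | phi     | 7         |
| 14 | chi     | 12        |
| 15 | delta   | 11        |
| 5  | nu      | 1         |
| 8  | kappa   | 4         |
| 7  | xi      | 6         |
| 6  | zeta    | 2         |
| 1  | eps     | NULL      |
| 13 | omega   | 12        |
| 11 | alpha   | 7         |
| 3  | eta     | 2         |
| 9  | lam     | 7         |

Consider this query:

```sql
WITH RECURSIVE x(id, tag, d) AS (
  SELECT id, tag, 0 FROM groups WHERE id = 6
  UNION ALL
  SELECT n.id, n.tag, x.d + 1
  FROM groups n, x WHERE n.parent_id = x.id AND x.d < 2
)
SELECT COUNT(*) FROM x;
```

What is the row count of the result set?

Base: id=6 (zeta) at d 0.
Iteration 1: rows with parent_id in {6} -> xi (id 7, d 1).
Iteration 2: rows with parent_id in {7} -> lam (id 9, d 2), phi (id 10, d 2), alpha (id 11, d 2).
Iteration 3: d < 2 fails for all current rows; recursion stops.
Total rows emitted: 5.

5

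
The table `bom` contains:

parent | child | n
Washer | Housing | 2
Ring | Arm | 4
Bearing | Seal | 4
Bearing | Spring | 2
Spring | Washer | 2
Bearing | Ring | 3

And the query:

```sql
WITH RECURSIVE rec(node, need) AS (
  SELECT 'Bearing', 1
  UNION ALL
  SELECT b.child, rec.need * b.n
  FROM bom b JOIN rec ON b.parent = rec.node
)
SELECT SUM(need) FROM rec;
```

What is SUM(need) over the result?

34

Base: (Bearing, need=1).
Iteration 1: components of {Bearing} -> Ring = 1*3 = 3, Seal = 1*4 = 4, Spring = 1*2 = 2.
Iteration 2: components of {Ring,Seal,Spring} -> Arm = 3*4 = 12, Washer = 2*2 = 4.
Iteration 3: components of {Arm,Washer} -> Housing = 4*2 = 8.
Iteration 4: no further components; recursion stops.
SUM(need) = 1 + 2 + 4 + 3 + 4 + 12 + 8 = 34.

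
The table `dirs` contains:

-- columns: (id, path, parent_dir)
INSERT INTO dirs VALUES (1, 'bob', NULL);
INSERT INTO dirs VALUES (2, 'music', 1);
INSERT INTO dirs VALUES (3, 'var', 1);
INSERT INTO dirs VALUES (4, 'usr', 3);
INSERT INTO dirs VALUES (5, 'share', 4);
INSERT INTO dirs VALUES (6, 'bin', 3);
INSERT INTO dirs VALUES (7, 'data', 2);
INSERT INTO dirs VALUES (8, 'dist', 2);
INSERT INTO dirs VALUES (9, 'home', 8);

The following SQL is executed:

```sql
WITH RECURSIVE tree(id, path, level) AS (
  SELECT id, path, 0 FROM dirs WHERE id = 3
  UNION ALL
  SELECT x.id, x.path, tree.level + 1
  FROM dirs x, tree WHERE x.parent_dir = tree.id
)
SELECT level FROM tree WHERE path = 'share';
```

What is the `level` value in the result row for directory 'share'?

Base: id=3 (var) at level 0.
Iteration 1: rows with parent_dir in {3} -> usr (id 4, level 1), bin (id 6, level 1).
Iteration 2: rows with parent_dir in {4,6} -> share (id 5, level 2).
Iteration 3: no rows with parent_dir in {5}; recursion stops.

2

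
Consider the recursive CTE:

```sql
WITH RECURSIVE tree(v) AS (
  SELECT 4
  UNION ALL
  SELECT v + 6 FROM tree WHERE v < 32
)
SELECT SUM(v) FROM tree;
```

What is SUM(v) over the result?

Base: v=4.
Iteration 1: 4 < 32 holds -> v = 4 + 6 = 10.
Iteration 2: 10 < 32 holds -> v = 10 + 6 = 16.
Iteration 3: 16 < 32 holds -> v = 16 + 6 = 22.
Iteration 4: 22 < 32 holds -> v = 22 + 6 = 28.
Iteration 5: 28 < 32 holds -> v = 28 + 6 = 34.
Iteration 6: 34 < 32 fails; recursion stops.
SUM(v) = 4 + 10 + 16 + 22 + 28 + 34 = 114.

114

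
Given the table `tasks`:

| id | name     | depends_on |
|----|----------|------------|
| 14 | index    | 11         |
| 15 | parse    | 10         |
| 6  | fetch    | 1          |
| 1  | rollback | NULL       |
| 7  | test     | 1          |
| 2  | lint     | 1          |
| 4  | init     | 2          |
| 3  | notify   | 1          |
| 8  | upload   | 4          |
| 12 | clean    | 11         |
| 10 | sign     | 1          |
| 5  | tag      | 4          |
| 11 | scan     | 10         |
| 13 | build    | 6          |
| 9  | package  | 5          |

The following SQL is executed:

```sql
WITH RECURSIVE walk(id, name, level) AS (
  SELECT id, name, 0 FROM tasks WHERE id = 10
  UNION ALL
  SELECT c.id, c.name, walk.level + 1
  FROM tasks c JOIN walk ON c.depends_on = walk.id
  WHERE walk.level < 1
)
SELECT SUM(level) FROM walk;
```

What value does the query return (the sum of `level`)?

2

Base: id=10 (sign) at level 0.
Iteration 1: rows with depends_on in {10} -> scan (id 11, level 1), parse (id 15, level 1).
Iteration 2: level < 1 fails for all current rows; recursion stops.
SUM(level) = 0 + 1 + 1 = 2.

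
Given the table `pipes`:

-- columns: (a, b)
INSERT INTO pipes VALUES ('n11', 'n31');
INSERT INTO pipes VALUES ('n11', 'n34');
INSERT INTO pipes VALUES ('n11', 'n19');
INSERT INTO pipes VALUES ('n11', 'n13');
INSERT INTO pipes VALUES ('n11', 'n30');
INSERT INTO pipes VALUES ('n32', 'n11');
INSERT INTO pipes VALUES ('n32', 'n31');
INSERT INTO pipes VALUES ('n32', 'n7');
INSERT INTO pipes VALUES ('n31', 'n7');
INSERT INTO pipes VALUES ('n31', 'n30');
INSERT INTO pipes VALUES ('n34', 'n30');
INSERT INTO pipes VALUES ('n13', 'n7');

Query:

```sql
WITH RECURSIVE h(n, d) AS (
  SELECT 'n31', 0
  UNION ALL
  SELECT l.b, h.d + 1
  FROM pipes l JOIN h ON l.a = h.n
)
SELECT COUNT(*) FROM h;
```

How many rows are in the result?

Base: (n31, d=0).
Iteration 1: edges from {n31} -> (n30, d=1), (n7, d=1).
Iteration 2: no outgoing edges from {n30,n7}; recursion stops.
Total rows emitted: 3.

3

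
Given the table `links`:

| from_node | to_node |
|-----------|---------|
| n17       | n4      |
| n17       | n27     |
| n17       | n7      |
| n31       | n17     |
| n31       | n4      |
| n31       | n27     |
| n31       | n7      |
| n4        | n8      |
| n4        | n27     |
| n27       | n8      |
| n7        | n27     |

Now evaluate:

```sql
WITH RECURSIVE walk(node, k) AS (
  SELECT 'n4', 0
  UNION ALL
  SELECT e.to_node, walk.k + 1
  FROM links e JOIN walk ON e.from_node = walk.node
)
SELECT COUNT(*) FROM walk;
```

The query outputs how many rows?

4

Base: (n4, k=0).
Iteration 1: edges from {n4} -> (n27, k=1), (n8, k=1).
Iteration 2: edges from {n27,n8} -> (n8, k=2).
Iteration 3: no outgoing edges from {n8}; recursion stops.
Total rows emitted: 4.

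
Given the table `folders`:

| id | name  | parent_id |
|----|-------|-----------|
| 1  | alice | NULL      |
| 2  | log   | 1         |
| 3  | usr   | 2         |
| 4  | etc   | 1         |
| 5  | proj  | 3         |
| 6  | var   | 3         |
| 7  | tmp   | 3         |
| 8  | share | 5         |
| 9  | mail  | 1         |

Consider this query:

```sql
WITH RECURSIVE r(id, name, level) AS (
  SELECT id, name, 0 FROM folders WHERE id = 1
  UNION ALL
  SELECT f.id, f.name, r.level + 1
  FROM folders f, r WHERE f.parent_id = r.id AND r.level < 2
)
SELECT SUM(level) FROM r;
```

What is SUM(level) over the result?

5

Base: id=1 (alice) at level 0.
Iteration 1: rows with parent_id in {1} -> log (id 2, level 1), etc (id 4, level 1), mail (id 9, level 1).
Iteration 2: rows with parent_id in {2,4,9} -> usr (id 3, level 2).
Iteration 3: level < 2 fails for all current rows; recursion stops.
SUM(level) = 0 + 1 + 1 + 1 + 2 = 5.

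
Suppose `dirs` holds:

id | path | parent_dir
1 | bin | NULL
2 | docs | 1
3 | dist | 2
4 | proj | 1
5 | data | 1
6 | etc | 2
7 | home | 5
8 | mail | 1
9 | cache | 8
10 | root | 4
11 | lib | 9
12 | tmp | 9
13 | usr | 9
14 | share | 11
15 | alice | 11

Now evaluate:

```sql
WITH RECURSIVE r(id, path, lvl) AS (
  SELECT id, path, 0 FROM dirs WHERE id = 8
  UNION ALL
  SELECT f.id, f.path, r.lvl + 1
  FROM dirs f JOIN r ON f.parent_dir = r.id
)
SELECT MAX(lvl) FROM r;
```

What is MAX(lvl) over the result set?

3

Base: id=8 (mail) at lvl 0.
Iteration 1: rows with parent_dir in {8} -> cache (id 9, lvl 1).
Iteration 2: rows with parent_dir in {9} -> lib (id 11, lvl 2), tmp (id 12, lvl 2), usr (id 13, lvl 2).
Iteration 3: rows with parent_dir in {11,12,13} -> share (id 14, lvl 3), alice (id 15, lvl 3).
Iteration 4: no rows with parent_dir in {14,15}; recursion stops.
lvl values: 0, 1, 2, 2, 2, 3, 3; the maximum is 3.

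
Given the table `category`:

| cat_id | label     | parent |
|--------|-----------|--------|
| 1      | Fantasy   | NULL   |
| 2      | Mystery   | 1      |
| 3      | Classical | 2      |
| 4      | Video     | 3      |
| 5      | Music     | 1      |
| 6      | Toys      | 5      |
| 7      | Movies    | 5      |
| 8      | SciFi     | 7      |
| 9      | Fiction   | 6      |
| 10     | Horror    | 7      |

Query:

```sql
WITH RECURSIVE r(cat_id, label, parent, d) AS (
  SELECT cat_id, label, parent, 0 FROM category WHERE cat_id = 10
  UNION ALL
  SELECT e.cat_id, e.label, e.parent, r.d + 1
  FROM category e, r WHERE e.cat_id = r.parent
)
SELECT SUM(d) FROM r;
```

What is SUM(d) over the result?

Base: cat_id=10 (Horror), parent=7, d 0.
Iteration 1: join on cat_id=7 -> Movies (id 7, parent=5, d 1).
Iteration 2: join on cat_id=5 -> Music (id 5, parent=1, d 2).
Iteration 3: join on cat_id=1 -> Fantasy (id 1, parent=NULL, d 3).
Iteration 4: parent is NULL; no match; recursion stops.
SUM(d) = 0 + 1 + 2 + 3 = 6.

6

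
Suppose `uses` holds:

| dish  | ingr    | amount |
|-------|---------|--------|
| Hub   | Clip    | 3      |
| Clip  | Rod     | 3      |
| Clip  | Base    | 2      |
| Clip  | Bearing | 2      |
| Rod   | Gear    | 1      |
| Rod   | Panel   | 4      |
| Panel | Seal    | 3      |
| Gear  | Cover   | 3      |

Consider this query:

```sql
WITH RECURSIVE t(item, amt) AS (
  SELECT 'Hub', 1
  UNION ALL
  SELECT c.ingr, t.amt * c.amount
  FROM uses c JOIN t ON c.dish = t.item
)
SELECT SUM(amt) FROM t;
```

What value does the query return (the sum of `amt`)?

205

Base: (Hub, amt=1).
Iteration 1: components of {Hub} -> Clip = 1*3 = 3.
Iteration 2: components of {Clip} -> Base = 3*2 = 6, Bearing = 3*2 = 6, Rod = 3*3 = 9.
Iteration 3: components of {Base,Bearing,Rod} -> Gear = 9*1 = 9, Panel = 9*4 = 36.
Iteration 4: components of {Gear,Panel} -> Cover = 9*3 = 27, Seal = 36*3 = 108.
Iteration 5: no further components; recursion stops.
SUM(amt) = 1 + 3 + 9 + 6 + 6 + 9 + 36 + 27 + 108 = 205.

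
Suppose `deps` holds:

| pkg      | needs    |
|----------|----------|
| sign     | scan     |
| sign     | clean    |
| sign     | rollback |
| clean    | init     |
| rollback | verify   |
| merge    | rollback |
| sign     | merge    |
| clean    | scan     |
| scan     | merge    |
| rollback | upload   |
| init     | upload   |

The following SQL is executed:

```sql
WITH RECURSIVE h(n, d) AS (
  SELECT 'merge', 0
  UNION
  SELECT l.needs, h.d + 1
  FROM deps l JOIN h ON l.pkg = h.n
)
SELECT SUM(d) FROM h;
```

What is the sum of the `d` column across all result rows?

5

Base: (merge, d=0).
Iteration 1: edges from {merge} -> (rollback, d=1).
Iteration 2: edges from {rollback} -> (upload, d=2), (verify, d=2).
Iteration 3: no outgoing edges from {upload,verify}; recursion stops.
SUM(d) = 0 + 1 + 2 + 2 = 5.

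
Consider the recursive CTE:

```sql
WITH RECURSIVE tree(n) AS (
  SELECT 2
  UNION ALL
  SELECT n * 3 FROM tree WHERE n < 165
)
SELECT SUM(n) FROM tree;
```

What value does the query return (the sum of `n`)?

728

Base: n=2.
Iteration 1: 2 < 165 holds -> n = 2 * 3 = 6.
Iteration 2: 6 < 165 holds -> n = 6 * 3 = 18.
Iteration 3: 18 < 165 holds -> n = 18 * 3 = 54.
Iteration 4: 54 < 165 holds -> n = 54 * 3 = 162.
Iteration 5: 162 < 165 holds -> n = 162 * 3 = 486.
Iteration 6: 486 < 165 fails; recursion stops.
SUM(n) = 2 + 6 + 18 + 54 + 162 + 486 = 728.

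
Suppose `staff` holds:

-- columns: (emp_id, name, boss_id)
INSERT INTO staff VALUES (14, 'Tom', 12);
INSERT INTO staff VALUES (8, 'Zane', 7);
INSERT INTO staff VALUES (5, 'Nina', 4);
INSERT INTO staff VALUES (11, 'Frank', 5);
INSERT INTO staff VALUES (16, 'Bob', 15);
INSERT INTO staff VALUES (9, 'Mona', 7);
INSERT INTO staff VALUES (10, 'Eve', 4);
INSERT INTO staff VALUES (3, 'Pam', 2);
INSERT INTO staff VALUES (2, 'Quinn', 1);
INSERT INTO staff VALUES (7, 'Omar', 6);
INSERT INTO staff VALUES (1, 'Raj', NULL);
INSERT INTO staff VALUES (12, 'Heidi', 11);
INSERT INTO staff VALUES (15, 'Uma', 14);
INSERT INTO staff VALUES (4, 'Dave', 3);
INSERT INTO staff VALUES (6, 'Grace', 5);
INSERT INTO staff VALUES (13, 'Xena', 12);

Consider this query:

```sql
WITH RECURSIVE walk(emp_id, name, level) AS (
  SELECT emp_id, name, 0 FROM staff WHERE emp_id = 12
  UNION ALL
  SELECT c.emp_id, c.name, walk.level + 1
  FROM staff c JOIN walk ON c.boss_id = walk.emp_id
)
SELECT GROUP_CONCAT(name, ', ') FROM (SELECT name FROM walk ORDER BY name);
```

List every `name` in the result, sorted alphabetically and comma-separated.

Bob, Heidi, Tom, Uma, Xena

Base: emp_id=12 (Heidi) at level 0.
Iteration 1: rows with boss_id in {12} -> Xena (id 13, level 1), Tom (id 14, level 1).
Iteration 2: rows with boss_id in {13,14} -> Uma (id 15, level 2).
Iteration 3: rows with boss_id in {15} -> Bob (id 16, level 3).
Iteration 4: no rows with boss_id in {16}; recursion stops.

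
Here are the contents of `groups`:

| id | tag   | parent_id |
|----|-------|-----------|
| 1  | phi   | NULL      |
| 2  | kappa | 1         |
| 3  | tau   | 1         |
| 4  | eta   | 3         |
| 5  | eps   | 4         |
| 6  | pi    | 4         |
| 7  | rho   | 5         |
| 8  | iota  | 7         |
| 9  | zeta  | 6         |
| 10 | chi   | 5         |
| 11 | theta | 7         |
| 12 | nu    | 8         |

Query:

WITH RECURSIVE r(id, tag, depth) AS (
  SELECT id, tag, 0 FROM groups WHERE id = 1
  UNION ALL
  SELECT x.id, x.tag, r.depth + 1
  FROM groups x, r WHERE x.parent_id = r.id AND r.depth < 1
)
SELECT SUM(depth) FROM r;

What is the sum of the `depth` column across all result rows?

Base: id=1 (phi) at depth 0.
Iteration 1: rows with parent_id in {1} -> kappa (id 2, depth 1), tau (id 3, depth 1).
Iteration 2: depth < 1 fails for all current rows; recursion stops.
SUM(depth) = 0 + 1 + 1 = 2.

2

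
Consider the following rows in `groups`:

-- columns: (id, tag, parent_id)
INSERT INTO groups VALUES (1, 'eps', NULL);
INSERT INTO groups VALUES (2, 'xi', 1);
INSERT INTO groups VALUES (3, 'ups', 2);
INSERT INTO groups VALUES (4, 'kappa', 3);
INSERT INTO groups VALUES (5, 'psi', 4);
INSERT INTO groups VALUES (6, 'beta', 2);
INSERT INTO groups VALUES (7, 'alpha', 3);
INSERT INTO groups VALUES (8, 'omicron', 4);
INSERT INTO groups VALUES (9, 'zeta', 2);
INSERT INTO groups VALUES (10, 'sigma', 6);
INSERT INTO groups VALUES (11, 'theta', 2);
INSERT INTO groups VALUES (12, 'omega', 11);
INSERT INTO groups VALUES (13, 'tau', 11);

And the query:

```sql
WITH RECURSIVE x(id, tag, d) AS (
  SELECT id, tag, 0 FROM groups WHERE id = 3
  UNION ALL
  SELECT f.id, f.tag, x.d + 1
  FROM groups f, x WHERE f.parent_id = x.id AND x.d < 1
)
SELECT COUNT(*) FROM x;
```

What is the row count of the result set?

3

Base: id=3 (ups) at d 0.
Iteration 1: rows with parent_id in {3} -> kappa (id 4, d 1), alpha (id 7, d 1).
Iteration 2: d < 1 fails for all current rows; recursion stops.
Total rows emitted: 3.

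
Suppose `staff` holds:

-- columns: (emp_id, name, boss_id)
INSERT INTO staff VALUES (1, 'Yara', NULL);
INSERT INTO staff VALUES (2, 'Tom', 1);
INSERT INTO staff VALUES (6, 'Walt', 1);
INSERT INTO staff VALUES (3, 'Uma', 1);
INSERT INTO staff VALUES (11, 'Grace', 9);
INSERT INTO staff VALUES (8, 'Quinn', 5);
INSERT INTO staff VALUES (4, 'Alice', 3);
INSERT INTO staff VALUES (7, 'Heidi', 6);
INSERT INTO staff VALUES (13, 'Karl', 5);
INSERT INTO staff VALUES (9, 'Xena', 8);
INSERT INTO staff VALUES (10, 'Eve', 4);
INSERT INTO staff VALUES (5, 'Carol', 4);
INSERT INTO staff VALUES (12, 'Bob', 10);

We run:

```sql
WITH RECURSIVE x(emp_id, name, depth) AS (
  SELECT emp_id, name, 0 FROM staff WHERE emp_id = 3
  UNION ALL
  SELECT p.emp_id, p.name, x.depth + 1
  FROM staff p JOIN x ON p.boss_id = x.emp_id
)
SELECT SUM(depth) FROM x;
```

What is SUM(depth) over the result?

23

Base: emp_id=3 (Uma) at depth 0.
Iteration 1: rows with boss_id in {3} -> Alice (id 4, depth 1).
Iteration 2: rows with boss_id in {4} -> Carol (id 5, depth 2), Eve (id 10, depth 2).
Iteration 3: rows with boss_id in {5,10} -> Quinn (id 8, depth 3), Bob (id 12, depth 3), Karl (id 13, depth 3).
Iteration 4: rows with boss_id in {8,12,13} -> Xena (id 9, depth 4).
Iteration 5: rows with boss_id in {9} -> Grace (id 11, depth 5).
Iteration 6: no rows with boss_id in {11}; recursion stops.
SUM(depth) = 0 + 1 + 2 + 2 + 3 + 3 + 3 + 4 + 5 = 23.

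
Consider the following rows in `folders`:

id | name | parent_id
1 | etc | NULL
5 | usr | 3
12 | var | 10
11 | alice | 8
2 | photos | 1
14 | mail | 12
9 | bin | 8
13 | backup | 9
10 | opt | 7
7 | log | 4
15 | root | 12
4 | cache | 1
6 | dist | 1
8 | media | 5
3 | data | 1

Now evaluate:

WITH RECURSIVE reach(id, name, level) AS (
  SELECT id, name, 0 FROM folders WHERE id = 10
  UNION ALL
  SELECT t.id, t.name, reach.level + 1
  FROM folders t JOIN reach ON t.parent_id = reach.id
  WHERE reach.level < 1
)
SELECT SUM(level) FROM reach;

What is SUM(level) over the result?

Base: id=10 (opt) at level 0.
Iteration 1: rows with parent_id in {10} -> var (id 12, level 1).
Iteration 2: level < 1 fails for all current rows; recursion stops.
SUM(level) = 0 + 1 = 1.

1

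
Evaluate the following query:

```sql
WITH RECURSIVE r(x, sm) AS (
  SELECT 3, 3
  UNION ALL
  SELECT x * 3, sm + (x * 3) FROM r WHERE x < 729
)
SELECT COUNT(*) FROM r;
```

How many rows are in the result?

6

Base: x=3, sm=3.
Iteration 1: 3 < 729 holds -> x = 3 * 3 = 9, sm = 3 + 9 = 12.
Iteration 2: 9 < 729 holds -> x = 9 * 3 = 27, sm = 12 + 27 = 39.
Iteration 3: 27 < 729 holds -> x = 27 * 3 = 81, sm = 39 + 81 = 120.
Iteration 4: 81 < 729 holds -> x = 81 * 3 = 243, sm = 120 + 243 = 363.
Iteration 5: 243 < 729 holds -> x = 243 * 3 = 729, sm = 363 + 729 = 1092.
Iteration 6: 729 < 729 fails; recursion stops.
Total rows emitted: 6.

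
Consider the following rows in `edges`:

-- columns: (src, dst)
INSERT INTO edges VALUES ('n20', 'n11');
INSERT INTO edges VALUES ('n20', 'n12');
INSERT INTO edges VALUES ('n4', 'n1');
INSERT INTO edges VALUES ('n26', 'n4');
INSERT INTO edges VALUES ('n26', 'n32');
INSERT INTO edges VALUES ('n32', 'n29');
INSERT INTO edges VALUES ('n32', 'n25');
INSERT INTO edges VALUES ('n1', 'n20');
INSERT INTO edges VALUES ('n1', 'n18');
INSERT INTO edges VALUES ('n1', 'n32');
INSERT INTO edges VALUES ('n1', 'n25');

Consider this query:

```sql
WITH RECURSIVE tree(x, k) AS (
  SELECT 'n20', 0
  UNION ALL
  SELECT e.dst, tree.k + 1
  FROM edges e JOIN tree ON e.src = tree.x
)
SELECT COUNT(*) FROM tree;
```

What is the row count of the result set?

3

Base: (n20, k=0).
Iteration 1: edges from {n20} -> (n11, k=1), (n12, k=1).
Iteration 2: no outgoing edges from {n11,n12}; recursion stops.
Total rows emitted: 3.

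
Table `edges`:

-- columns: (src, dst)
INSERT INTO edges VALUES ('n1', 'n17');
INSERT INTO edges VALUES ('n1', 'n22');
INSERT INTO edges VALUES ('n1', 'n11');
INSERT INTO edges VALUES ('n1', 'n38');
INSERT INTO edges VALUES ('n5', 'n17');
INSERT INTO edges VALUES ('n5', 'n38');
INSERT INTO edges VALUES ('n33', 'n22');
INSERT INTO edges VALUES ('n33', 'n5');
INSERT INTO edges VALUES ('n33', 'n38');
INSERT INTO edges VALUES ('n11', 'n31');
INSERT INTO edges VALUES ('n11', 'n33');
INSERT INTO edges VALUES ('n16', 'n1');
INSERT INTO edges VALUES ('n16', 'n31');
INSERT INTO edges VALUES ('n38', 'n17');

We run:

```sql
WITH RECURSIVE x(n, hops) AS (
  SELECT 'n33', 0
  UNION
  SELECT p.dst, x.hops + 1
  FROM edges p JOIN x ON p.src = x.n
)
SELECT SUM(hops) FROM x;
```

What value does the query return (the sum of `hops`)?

10

Base: (n33, hops=0).
Iteration 1: edges from {n33} -> (n22, hops=1), (n38, hops=1), (n5, hops=1).
Iteration 2: edges from {n22,n38,n5} -> (n17, hops=2), (n38, hops=2). [UNION drops 1 duplicate row(s)]
Iteration 3: edges from {n17,n38} -> (n17, hops=3).
Iteration 4: no outgoing edges from {n17}; recursion stops.
SUM(hops) = 0 + 1 + 1 + 1 + 2 + 2 + 3 = 10.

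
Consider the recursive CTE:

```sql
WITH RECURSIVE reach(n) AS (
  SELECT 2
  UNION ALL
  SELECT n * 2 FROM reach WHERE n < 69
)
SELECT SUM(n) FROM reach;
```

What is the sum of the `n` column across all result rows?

Base: n=2.
Iteration 1: 2 < 69 holds -> n = 2 * 2 = 4.
Iteration 2: 4 < 69 holds -> n = 4 * 2 = 8.
Iteration 3: 8 < 69 holds -> n = 8 * 2 = 16.
Iteration 4: 16 < 69 holds -> n = 16 * 2 = 32.
Iteration 5: 32 < 69 holds -> n = 32 * 2 = 64.
Iteration 6: 64 < 69 holds -> n = 64 * 2 = 128.
Iteration 7: 128 < 69 fails; recursion stops.
SUM(n) = 2 + 4 + 8 + 16 + 32 + 64 + 128 = 254.

254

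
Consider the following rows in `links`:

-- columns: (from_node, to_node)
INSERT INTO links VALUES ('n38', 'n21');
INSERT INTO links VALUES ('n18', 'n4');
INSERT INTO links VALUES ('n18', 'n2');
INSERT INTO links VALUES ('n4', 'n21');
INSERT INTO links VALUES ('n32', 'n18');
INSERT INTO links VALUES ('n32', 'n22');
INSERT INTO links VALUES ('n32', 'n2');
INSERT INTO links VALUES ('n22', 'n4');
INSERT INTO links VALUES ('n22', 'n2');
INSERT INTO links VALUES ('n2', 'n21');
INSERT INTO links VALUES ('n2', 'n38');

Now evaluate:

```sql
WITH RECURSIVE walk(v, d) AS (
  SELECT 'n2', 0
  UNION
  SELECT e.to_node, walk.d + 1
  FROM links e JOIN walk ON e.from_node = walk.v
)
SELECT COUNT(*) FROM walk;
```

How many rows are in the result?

Base: (n2, d=0).
Iteration 1: edges from {n2} -> (n21, d=1), (n38, d=1).
Iteration 2: edges from {n21,n38} -> (n21, d=2).
Iteration 3: no outgoing edges from {n21}; recursion stops.
Total rows emitted: 4.

4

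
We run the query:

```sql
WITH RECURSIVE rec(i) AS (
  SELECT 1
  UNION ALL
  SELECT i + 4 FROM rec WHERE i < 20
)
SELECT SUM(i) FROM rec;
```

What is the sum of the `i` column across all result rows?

Base: i=1.
Iteration 1: 1 < 20 holds -> i = 1 + 4 = 5.
Iteration 2: 5 < 20 holds -> i = 5 + 4 = 9.
Iteration 3: 9 < 20 holds -> i = 9 + 4 = 13.
Iteration 4: 13 < 20 holds -> i = 13 + 4 = 17.
Iteration 5: 17 < 20 holds -> i = 17 + 4 = 21.
Iteration 6: 21 < 20 fails; recursion stops.
SUM(i) = 1 + 5 + 9 + 13 + 17 + 21 = 66.

66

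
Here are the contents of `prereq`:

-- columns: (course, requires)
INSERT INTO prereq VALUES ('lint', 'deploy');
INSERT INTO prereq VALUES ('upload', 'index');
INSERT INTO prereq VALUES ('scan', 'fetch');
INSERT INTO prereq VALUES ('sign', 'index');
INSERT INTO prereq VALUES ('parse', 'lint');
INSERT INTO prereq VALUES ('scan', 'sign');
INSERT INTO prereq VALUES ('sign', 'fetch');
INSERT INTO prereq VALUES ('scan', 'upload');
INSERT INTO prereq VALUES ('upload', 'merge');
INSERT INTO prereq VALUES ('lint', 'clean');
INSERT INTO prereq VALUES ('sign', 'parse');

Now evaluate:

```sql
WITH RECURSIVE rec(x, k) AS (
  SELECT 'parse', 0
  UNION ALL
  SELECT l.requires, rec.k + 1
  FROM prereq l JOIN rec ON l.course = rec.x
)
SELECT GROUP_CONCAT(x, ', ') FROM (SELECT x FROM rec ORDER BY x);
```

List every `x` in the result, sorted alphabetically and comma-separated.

clean, deploy, lint, parse

Base: (parse, k=0).
Iteration 1: edges from {parse} -> (lint, k=1).
Iteration 2: edges from {lint} -> (clean, k=2), (deploy, k=2).
Iteration 3: no outgoing edges from {clean,deploy}; recursion stops.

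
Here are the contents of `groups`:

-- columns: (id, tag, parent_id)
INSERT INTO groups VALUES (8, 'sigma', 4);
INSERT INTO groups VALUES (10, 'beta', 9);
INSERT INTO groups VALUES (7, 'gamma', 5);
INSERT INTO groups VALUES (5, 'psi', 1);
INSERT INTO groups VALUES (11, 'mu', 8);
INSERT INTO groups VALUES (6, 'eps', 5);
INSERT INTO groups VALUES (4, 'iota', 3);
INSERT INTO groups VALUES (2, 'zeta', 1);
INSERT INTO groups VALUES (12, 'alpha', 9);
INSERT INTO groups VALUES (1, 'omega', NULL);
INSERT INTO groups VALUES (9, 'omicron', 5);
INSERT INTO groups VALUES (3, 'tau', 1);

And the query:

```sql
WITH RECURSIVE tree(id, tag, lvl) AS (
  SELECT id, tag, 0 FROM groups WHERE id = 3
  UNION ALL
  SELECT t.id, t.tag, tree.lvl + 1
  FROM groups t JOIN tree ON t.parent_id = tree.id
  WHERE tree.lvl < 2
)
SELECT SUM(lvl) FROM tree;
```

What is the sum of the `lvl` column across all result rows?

Base: id=3 (tau) at lvl 0.
Iteration 1: rows with parent_id in {3} -> iota (id 4, lvl 1).
Iteration 2: rows with parent_id in {4} -> sigma (id 8, lvl 2).
Iteration 3: lvl < 2 fails for all current rows; recursion stops.
SUM(lvl) = 0 + 1 + 2 = 3.

3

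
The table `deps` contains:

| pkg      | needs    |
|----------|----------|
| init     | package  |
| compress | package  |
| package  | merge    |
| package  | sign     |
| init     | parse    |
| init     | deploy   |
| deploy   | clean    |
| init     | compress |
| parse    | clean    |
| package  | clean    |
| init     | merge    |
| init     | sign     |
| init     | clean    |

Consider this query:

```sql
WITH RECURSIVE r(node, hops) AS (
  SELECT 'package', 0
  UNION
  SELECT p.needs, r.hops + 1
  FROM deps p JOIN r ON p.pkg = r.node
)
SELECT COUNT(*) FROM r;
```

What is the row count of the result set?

4

Base: (package, hops=0).
Iteration 1: edges from {package} -> (clean, hops=1), (merge, hops=1), (sign, hops=1).
Iteration 2: no outgoing edges from {clean,merge,sign}; recursion stops.
Total rows emitted: 4.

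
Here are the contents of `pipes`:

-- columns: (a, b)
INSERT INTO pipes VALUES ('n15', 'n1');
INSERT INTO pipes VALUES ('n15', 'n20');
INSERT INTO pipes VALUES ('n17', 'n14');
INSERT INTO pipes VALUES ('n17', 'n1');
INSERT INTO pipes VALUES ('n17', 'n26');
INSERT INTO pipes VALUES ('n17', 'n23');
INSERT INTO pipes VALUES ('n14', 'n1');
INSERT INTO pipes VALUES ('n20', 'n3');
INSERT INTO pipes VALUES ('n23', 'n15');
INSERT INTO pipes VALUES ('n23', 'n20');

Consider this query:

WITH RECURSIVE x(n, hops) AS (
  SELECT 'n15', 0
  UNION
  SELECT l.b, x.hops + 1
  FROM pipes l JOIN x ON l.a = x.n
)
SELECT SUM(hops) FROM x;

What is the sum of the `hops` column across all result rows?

Base: (n15, hops=0).
Iteration 1: edges from {n15} -> (n1, hops=1), (n20, hops=1).
Iteration 2: edges from {n1,n20} -> (n3, hops=2).
Iteration 3: no outgoing edges from {n3}; recursion stops.
SUM(hops) = 0 + 1 + 1 + 2 = 4.

4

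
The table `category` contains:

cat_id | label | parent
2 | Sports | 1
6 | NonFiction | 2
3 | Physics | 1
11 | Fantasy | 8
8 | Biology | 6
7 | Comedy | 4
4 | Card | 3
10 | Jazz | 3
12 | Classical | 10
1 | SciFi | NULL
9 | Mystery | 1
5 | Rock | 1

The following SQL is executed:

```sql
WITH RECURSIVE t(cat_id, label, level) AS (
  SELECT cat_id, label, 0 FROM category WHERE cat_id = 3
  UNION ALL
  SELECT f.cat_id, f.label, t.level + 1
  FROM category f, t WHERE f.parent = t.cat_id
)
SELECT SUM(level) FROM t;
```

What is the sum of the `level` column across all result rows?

6

Base: cat_id=3 (Physics) at level 0.
Iteration 1: rows with parent in {3} -> Card (id 4, level 1), Jazz (id 10, level 1).
Iteration 2: rows with parent in {4,10} -> Comedy (id 7, level 2), Classical (id 12, level 2).
Iteration 3: no rows with parent in {7,12}; recursion stops.
SUM(level) = 0 + 1 + 1 + 2 + 2 = 6.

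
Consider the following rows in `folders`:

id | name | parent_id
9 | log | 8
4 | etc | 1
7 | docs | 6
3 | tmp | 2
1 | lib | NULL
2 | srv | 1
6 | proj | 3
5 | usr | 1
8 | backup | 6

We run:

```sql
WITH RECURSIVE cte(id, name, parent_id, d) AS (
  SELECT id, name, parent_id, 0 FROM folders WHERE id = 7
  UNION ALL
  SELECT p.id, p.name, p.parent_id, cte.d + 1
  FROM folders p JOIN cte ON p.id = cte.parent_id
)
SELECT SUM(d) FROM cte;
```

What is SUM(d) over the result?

Base: id=7 (docs), parent_id=6, d 0.
Iteration 1: join on id=6 -> proj (id 6, parent_id=3, d 1).
Iteration 2: join on id=3 -> tmp (id 3, parent_id=2, d 2).
Iteration 3: join on id=2 -> srv (id 2, parent_id=1, d 3).
Iteration 4: join on id=1 -> lib (id 1, parent_id=NULL, d 4).
Iteration 5: parent_id is NULL; no match; recursion stops.
SUM(d) = 0 + 1 + 2 + 3 + 4 = 10.

10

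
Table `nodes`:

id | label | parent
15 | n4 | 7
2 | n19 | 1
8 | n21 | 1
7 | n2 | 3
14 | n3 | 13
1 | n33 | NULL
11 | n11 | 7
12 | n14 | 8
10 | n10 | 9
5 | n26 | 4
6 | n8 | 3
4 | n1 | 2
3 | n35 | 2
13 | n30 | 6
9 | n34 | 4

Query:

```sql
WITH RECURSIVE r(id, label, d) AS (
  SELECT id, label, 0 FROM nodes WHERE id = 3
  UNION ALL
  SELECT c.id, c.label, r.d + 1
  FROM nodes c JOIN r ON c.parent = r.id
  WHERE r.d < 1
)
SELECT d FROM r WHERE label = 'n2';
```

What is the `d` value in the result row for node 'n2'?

Base: id=3 (n35) at d 0.
Iteration 1: rows with parent in {3} -> n8 (id 6, d 1), n2 (id 7, d 1).
Iteration 2: d < 1 fails for all current rows; recursion stops.

1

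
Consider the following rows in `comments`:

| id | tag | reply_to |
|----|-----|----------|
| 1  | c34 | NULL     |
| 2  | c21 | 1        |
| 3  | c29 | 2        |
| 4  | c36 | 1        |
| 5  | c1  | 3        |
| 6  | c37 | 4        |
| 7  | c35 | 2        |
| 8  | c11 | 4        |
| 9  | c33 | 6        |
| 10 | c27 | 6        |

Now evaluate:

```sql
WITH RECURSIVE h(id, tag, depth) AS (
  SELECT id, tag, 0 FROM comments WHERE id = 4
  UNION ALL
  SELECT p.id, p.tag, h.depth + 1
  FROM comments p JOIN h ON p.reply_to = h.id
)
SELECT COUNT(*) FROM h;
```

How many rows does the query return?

Base: id=4 (c36) at depth 0.
Iteration 1: rows with reply_to in {4} -> c37 (id 6, depth 1), c11 (id 8, depth 1).
Iteration 2: rows with reply_to in {6,8} -> c33 (id 9, depth 2), c27 (id 10, depth 2).
Iteration 3: no rows with reply_to in {9,10}; recursion stops.
Total rows emitted: 5.

5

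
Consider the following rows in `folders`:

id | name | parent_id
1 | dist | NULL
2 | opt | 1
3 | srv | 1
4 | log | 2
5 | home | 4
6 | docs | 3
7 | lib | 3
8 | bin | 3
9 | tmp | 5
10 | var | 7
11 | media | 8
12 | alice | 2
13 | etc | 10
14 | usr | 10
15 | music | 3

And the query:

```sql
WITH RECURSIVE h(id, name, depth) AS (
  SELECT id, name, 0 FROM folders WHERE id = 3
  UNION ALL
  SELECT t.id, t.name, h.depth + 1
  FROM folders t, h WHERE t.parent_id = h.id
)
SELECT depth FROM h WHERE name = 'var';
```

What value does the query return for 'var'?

2

Base: id=3 (srv) at depth 0.
Iteration 1: rows with parent_id in {3} -> docs (id 6, depth 1), lib (id 7, depth 1), bin (id 8, depth 1), music (id 15, depth 1).
Iteration 2: rows with parent_id in {6,7,8,15} -> var (id 10, depth 2), media (id 11, depth 2).
Iteration 3: rows with parent_id in {10,11} -> etc (id 13, depth 3), usr (id 14, depth 3).
Iteration 4: no rows with parent_id in {13,14}; recursion stops.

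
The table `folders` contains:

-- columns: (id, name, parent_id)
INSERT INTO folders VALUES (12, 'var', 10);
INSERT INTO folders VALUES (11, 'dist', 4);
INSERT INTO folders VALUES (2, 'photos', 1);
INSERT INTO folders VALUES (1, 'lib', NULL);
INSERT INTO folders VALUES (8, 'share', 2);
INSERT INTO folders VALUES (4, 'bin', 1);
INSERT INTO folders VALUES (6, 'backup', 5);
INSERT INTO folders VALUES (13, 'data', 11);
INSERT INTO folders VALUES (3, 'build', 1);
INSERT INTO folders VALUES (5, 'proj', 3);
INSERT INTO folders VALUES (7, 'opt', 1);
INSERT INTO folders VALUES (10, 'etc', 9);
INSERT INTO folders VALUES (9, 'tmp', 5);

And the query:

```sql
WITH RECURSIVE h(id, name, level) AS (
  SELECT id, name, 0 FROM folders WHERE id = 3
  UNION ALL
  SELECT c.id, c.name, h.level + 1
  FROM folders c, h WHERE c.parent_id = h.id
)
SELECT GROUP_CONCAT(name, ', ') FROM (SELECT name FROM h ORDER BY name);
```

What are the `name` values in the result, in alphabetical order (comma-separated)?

Base: id=3 (build) at level 0.
Iteration 1: rows with parent_id in {3} -> proj (id 5, level 1).
Iteration 2: rows with parent_id in {5} -> backup (id 6, level 2), tmp (id 9, level 2).
Iteration 3: rows with parent_id in {6,9} -> etc (id 10, level 3).
Iteration 4: rows with parent_id in {10} -> var (id 12, level 4).
Iteration 5: no rows with parent_id in {12}; recursion stops.

backup, build, etc, proj, tmp, var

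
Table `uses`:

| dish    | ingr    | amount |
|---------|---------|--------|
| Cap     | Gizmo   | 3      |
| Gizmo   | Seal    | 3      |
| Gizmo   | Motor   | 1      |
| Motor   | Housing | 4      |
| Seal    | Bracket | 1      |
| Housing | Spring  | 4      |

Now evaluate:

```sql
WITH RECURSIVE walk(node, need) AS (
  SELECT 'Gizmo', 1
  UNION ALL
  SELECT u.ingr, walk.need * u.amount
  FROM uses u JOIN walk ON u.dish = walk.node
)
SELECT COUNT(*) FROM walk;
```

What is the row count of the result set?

6

Base: (Gizmo, need=1).
Iteration 1: components of {Gizmo} -> Motor = 1*1 = 1, Seal = 1*3 = 3.
Iteration 2: components of {Motor,Seal} -> Bracket = 3*1 = 3, Housing = 1*4 = 4.
Iteration 3: components of {Bracket,Housing} -> Spring = 4*4 = 16.
Iteration 4: no further components; recursion stops.
Total rows emitted: 6.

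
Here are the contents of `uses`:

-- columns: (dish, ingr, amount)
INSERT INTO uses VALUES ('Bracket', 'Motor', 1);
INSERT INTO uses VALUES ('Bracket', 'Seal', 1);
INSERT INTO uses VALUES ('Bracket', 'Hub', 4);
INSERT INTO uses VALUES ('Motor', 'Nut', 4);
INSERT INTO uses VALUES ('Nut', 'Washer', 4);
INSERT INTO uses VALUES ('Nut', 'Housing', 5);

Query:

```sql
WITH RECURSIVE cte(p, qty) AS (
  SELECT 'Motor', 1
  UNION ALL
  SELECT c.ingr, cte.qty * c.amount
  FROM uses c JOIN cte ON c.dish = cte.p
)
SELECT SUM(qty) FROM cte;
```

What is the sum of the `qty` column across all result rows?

41

Base: (Motor, qty=1).
Iteration 1: components of {Motor} -> Nut = 1*4 = 4.
Iteration 2: components of {Nut} -> Housing = 4*5 = 20, Washer = 4*4 = 16.
Iteration 3: no further components; recursion stops.
SUM(qty) = 1 + 4 + 16 + 20 = 41.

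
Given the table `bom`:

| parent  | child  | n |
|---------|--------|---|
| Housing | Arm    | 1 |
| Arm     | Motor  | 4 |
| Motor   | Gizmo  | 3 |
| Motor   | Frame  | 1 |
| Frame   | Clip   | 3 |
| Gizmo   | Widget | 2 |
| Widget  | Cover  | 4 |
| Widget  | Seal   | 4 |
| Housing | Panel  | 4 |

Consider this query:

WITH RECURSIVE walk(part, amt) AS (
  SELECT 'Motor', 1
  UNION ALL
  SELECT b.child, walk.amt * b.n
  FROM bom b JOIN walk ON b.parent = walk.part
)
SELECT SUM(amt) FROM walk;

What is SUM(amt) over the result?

62

Base: (Motor, amt=1).
Iteration 1: components of {Motor} -> Frame = 1*1 = 1, Gizmo = 1*3 = 3.
Iteration 2: components of {Frame,Gizmo} -> Clip = 1*3 = 3, Widget = 3*2 = 6.
Iteration 3: components of {Clip,Widget} -> Cover = 6*4 = 24, Seal = 6*4 = 24.
Iteration 4: no further components; recursion stops.
SUM(amt) = 1 + 3 + 1 + 6 + 3 + 24 + 24 = 62.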